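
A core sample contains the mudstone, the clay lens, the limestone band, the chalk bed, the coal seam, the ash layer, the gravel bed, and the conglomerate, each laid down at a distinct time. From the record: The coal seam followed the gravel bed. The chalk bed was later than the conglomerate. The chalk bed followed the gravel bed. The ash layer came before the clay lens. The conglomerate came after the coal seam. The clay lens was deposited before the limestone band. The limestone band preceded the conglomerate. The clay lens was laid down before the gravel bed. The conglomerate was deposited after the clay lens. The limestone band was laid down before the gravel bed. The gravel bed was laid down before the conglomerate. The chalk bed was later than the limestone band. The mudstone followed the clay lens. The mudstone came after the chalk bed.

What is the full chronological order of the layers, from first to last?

The constraints fix every adjacent pair, so only one ordering works:
the ash layer → the clay lens → the limestone band → the gravel bed → the coal seam → the conglomerate → the chalk bed → the mudstone.

the ash layer, the clay lens, the limestone band, the gravel bed, the coal seam, the conglomerate, the chalk bed, the mudstone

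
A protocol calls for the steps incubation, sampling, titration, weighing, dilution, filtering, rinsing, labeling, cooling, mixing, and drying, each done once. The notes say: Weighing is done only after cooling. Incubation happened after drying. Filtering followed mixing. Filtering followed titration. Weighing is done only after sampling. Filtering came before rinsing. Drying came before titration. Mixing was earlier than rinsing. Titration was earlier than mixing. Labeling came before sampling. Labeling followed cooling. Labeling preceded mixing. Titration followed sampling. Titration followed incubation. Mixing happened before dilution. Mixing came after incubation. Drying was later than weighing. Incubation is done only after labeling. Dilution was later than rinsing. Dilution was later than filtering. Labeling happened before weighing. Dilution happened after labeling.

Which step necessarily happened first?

cooling

Cooling has a chain of constraints placing it before every other step, so cooling must be first.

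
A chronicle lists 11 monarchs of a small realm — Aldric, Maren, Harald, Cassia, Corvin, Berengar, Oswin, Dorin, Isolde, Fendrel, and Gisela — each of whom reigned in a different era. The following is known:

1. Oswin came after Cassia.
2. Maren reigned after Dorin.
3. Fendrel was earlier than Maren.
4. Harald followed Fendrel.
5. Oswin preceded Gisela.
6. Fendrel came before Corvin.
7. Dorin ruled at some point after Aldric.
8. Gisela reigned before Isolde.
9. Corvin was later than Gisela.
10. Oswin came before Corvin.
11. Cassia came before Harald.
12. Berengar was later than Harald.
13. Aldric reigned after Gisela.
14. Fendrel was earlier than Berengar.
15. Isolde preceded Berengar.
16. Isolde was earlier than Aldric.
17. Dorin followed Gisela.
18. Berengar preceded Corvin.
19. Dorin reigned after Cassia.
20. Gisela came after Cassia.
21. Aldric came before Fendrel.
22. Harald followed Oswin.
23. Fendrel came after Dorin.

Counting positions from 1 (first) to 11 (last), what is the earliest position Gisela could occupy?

Cassia and Oswin must both come before Gisela — 2 forced predecessors.
Nothing else is forced ahead of Gisela, so their earliest slot is position 2 + 1 = 3.

3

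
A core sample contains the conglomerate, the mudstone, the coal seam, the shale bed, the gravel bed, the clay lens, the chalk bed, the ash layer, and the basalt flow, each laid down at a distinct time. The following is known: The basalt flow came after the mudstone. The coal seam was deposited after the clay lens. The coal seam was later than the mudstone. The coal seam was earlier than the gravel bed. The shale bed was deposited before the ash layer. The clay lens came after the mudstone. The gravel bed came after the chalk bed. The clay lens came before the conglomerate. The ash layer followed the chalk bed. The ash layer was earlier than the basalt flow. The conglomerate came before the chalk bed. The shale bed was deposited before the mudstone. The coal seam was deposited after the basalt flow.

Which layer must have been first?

The shale bed has a chain of constraints placing it before every other layer, so the shale bed must be first.

the shale bed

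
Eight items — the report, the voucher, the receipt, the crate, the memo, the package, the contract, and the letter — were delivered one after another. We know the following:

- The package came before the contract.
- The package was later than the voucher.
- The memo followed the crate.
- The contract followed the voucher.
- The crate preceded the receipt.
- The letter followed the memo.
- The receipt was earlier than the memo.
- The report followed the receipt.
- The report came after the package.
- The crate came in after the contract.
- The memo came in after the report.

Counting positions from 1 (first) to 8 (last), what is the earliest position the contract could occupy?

3

The package and the voucher must both come before the contract — 2 forced predecessors.
Nothing else is forced ahead of the contract, so its earliest slot is position 2 + 1 = 3.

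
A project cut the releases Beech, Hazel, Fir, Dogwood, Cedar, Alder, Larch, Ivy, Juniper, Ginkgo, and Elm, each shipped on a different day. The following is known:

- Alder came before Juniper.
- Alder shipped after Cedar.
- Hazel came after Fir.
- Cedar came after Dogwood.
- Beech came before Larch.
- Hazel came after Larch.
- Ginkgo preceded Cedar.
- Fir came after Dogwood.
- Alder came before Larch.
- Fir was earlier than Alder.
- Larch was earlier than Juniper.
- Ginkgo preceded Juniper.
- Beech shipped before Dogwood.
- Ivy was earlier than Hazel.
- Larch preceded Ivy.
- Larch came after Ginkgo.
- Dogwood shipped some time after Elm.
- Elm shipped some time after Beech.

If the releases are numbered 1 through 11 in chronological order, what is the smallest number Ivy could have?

9

Alder, Beech, Cedar, Dogwood, Elm, Fir, Ginkgo, and Larch must all come before Ivy — 8 forced predecessors.
Nothing else is forced ahead of Ivy, so its earliest slot is position 8 + 1 = 9.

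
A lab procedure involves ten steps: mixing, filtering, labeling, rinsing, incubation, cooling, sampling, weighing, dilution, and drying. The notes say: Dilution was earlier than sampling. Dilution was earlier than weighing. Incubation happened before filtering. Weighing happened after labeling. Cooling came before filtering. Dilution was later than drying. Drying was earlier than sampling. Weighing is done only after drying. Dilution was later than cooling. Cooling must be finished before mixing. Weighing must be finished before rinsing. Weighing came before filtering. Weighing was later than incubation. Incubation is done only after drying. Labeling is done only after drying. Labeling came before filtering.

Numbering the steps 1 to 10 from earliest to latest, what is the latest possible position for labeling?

Labeling must come before filtering, rinsing, and weighing — 3 steps forced after it.
Everything else can be placed before labeling in some valid order, so labeling can sit as late as position 10 − 3 = 7.

7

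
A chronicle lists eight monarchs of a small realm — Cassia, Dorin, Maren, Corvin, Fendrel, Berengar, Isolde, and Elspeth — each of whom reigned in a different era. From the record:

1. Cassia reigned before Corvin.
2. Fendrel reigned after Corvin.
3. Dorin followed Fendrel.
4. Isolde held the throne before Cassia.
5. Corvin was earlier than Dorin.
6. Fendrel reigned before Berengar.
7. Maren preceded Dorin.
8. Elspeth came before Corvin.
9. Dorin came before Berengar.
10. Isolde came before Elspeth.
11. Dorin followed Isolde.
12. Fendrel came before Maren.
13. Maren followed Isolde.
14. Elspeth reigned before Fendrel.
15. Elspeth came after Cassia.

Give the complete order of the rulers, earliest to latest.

Isolde, Cassia, Elspeth, Corvin, Fendrel, Maren, Dorin, Berengar

The constraints fix every adjacent pair, so only one ordering works:
Isolde → Cassia → Elspeth → Corvin → Fendrel → Maren → Dorin → Berengar.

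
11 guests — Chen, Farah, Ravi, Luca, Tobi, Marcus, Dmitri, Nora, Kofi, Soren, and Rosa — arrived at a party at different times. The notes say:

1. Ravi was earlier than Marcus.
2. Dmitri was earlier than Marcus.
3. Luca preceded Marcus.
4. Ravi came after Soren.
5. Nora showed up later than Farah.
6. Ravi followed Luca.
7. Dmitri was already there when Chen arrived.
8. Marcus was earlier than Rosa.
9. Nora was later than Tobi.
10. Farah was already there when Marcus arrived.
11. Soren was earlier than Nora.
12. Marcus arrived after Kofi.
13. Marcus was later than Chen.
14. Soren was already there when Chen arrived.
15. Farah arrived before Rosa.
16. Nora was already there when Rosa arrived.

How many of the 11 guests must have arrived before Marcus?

Directly stated before Marcus: Chen, Dmitri, Farah, Kofi, Luca, and Ravi.
Soren reaches Marcus via Soren → Chen → Marcus.
No chain forces Nora (or any of the others) ahead of Marcus.
That's Chen, Dmitri, Farah, Kofi, Luca, Ravi, and Soren — 7 in all.

7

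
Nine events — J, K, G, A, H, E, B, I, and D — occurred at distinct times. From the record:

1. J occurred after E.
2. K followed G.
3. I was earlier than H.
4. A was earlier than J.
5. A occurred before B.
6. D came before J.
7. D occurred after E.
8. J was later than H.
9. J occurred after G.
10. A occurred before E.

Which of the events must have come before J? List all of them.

A, D, E, G, H, I

Directly stated before J: A, D, E, G, and H.
I reaches J via I → H → J.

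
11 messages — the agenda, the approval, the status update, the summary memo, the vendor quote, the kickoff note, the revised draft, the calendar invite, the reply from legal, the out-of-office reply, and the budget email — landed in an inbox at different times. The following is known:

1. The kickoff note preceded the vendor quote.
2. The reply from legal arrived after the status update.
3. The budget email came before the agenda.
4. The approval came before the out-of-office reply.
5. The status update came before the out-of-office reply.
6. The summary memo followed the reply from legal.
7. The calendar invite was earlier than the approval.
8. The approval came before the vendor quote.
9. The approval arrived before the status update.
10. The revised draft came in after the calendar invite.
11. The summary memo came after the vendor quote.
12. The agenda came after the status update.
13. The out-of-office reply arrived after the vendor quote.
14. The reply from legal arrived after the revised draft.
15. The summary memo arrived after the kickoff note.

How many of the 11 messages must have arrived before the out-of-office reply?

5

Directly stated before the out-of-office reply: the approval, the status update, and the vendor quote.
The calendar invite reaches the out-of-office reply via the calendar invite → the approval → the out-of-office reply.
The kickoff note reaches the out-of-office reply via the kickoff note → the vendor quote → the out-of-office reply.
No chain forces the summary memo (or any of the others) ahead of the out-of-office reply.
That's the approval, the calendar invite, the kickoff note, the status update, and the vendor quote — 5 in all.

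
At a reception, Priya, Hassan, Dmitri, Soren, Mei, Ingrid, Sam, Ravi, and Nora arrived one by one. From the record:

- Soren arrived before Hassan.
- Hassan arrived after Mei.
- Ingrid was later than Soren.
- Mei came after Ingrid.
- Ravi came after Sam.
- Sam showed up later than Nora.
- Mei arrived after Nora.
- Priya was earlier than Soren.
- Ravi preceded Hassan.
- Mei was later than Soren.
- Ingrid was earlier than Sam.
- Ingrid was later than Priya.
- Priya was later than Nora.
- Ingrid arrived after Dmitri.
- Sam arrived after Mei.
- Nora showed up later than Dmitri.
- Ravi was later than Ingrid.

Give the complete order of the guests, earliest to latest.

Dmitri, Nora, Priya, Soren, Ingrid, Mei, Sam, Ravi, Hassan

The constraints fix every adjacent pair, so only one ordering works:
Dmitri → Nora → Priya → Soren → Ingrid → Mei → Sam → Ravi → Hassan.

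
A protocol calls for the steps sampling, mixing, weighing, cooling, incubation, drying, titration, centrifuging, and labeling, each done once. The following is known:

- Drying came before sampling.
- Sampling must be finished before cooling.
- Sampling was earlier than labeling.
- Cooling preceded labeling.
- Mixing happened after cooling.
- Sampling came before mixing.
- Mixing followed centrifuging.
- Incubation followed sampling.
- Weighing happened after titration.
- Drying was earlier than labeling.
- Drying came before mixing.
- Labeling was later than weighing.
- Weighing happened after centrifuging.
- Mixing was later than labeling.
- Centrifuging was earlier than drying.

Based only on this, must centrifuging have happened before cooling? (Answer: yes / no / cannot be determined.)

yes

Chain the constraints: centrifuging → drying → sampling → cooling. Each link is directly stated, so centrifuging comes before cooling.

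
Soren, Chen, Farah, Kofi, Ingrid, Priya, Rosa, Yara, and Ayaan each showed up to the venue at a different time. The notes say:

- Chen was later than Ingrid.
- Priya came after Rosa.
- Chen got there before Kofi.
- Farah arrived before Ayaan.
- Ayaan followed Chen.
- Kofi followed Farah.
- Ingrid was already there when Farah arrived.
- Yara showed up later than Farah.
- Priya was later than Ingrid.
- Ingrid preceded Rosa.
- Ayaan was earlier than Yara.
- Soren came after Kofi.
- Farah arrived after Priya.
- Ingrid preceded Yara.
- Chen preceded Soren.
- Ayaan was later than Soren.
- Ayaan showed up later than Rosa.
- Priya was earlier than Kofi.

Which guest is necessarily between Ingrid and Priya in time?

Rosa

Tracing the constraints gives Ingrid → Rosa → Priya, so Rosa sits after Ingrid and before Priya.
No other guest is forced both after Ingrid and before Priya.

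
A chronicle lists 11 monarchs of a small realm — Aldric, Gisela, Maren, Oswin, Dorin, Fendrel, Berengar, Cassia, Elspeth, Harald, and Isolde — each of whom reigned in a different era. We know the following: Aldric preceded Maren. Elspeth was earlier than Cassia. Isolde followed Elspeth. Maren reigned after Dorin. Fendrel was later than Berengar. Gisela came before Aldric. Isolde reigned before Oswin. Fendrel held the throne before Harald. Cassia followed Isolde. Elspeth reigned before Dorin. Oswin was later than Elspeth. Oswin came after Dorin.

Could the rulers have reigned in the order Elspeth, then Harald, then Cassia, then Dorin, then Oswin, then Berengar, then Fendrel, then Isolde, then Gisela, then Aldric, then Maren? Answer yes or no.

The constraints require Isolde before Oswin, but in the proposed sequence Oswin appears ahead of Isolde. That one violation is enough.

no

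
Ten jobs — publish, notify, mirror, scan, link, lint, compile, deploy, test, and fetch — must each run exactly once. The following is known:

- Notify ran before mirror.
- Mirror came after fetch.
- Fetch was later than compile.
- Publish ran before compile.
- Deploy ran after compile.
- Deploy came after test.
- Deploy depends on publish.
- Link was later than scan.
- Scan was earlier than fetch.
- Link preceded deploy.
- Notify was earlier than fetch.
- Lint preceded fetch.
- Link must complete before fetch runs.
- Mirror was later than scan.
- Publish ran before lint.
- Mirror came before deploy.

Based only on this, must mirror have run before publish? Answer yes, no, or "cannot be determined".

no

Tracing the constraints gives publish → compile → fetch → mirror, so publish must come before mirror.
That means mirror cannot be before publish.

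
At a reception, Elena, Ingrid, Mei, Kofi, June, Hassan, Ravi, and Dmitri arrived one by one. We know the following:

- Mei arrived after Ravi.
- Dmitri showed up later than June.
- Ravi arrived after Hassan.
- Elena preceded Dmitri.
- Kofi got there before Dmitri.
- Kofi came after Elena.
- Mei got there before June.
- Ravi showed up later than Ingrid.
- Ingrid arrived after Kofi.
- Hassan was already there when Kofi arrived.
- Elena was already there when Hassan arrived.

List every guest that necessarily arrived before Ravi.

Elena, Hassan, Ingrid, Kofi

Directly stated before Ravi: Hassan and Ingrid.
Elena reaches Ravi via Elena → Hassan → Ravi.
Kofi reaches Ravi via Kofi → Ingrid → Ravi.
No chain forces Dmitri (or any of the others) ahead of Ravi.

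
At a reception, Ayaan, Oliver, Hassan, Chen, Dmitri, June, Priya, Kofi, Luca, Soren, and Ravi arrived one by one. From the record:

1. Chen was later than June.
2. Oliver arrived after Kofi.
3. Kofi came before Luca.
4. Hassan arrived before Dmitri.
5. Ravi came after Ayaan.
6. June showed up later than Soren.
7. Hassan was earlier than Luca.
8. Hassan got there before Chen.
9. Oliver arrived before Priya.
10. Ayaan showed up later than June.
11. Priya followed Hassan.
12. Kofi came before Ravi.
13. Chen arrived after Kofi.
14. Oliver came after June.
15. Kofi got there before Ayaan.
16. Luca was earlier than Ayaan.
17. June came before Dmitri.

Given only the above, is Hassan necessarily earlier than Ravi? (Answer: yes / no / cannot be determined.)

Chain the constraints: Hassan → Luca → Ayaan → Ravi. Each link is directly stated, so Hassan comes before Ravi.

yes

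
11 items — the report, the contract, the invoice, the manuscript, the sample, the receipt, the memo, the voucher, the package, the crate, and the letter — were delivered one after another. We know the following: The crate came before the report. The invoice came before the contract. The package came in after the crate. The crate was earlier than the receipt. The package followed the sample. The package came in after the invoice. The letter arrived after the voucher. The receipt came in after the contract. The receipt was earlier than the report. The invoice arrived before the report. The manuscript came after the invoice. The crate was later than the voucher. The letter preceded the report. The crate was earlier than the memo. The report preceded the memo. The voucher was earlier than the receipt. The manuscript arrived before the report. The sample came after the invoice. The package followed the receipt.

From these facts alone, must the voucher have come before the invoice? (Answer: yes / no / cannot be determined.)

cannot be determined

No chain of stated constraints runs from the voucher to the invoice, and none runs from the invoice to the voucher either.
So the relative order of the voucher and the invoice is not fixed by the given facts.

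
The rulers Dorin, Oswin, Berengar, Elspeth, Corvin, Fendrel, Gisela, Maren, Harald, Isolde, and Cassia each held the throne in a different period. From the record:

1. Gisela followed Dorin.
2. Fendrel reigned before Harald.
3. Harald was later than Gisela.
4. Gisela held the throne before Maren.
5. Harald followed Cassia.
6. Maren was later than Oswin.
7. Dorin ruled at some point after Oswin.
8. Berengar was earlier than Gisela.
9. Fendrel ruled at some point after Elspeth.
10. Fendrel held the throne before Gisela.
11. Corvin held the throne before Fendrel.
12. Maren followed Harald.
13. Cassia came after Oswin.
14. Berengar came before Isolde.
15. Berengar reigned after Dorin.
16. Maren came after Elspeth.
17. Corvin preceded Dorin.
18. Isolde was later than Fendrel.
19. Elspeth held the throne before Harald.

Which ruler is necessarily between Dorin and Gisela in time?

Berengar

Tracing the constraints gives Dorin → Berengar → Gisela, so Berengar sits after Dorin and before Gisela.
No other ruler is forced both after Dorin and before Gisela.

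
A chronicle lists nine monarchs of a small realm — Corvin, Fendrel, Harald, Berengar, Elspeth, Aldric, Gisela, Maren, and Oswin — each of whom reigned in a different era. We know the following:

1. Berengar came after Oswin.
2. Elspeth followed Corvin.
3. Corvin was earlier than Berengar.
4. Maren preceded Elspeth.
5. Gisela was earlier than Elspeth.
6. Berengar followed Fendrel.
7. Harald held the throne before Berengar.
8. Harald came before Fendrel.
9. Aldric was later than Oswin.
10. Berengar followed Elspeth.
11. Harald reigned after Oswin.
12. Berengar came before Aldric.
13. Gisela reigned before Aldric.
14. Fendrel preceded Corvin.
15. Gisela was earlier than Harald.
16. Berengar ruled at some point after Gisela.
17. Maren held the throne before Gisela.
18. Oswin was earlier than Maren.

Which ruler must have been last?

Aldric

Every other ruler has a chain of constraints placing them before Aldric, so Aldric is last.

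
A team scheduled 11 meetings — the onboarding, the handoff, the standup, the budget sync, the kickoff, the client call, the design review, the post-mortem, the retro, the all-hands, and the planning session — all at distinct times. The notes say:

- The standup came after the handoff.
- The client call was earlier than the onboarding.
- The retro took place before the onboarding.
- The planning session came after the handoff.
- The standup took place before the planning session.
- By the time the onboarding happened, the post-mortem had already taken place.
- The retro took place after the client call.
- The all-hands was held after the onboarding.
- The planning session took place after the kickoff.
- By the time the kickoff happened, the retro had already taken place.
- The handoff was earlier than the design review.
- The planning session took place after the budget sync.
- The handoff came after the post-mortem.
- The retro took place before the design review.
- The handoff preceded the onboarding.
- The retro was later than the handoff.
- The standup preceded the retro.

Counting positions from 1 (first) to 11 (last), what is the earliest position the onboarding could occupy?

The client call, the handoff, the post-mortem, the retro, and the standup must all come before the onboarding — 5 forced predecessors.
Nothing else is forced ahead of the onboarding, so its earliest slot is position 5 + 1 = 6.

6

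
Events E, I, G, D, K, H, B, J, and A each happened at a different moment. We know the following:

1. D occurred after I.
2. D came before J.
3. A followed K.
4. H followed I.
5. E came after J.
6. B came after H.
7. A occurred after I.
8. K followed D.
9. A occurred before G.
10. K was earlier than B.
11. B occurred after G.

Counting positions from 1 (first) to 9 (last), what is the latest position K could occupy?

6

K must come before A, B, and G — 3 events forced after it.
Everything else can be placed before K in some valid order, so K can sit as late as position 9 − 3 = 6.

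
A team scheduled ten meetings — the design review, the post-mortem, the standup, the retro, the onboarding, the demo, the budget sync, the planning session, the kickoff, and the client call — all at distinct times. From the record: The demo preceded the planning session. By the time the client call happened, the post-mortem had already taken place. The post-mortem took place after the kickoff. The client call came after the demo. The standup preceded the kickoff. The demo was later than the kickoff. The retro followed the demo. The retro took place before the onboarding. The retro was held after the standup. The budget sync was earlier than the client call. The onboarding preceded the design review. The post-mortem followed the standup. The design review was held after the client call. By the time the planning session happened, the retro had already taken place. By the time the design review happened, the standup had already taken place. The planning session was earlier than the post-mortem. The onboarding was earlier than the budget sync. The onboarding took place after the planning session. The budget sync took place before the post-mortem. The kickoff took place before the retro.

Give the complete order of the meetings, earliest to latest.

the standup, the kickoff, the demo, the retro, the planning session, the onboarding, the budget sync, the post-mortem, the client call, the design review

The constraints fix every adjacent pair, so only one ordering works:
the standup → the kickoff → the demo → the retro → the planning session → the onboarding → the budget sync → the post-mortem → the client call → the design review.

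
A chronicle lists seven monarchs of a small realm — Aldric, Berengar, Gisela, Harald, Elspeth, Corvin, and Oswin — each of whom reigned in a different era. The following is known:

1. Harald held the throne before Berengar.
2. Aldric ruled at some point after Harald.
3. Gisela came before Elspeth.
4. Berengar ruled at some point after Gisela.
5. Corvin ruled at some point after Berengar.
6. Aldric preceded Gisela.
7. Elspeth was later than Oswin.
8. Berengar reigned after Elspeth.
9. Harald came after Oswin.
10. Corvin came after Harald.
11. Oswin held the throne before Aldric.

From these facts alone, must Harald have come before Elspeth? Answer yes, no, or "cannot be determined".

yes

Chain the constraints: Harald → Aldric → Gisela → Elspeth. Each link is directly stated, so Harald comes before Elspeth.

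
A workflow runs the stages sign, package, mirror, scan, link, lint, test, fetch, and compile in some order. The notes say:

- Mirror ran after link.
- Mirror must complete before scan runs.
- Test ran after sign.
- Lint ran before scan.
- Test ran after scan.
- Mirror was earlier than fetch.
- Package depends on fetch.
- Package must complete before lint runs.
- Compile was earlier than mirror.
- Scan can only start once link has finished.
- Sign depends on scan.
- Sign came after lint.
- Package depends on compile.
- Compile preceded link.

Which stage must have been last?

test

Every other stage has a chain of constraints placing it before test, so test is last.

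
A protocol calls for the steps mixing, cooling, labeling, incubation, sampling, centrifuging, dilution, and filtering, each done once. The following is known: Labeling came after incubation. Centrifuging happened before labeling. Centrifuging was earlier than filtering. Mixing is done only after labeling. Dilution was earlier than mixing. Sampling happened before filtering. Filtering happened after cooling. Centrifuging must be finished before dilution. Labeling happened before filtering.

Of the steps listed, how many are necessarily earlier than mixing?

4

Directly stated before mixing: dilution and labeling.
Centrifuging reaches mixing via centrifuging → labeling → mixing.
Incubation reaches mixing via incubation → labeling → mixing.
That's centrifuging, dilution, incubation, and labeling — 4 in all.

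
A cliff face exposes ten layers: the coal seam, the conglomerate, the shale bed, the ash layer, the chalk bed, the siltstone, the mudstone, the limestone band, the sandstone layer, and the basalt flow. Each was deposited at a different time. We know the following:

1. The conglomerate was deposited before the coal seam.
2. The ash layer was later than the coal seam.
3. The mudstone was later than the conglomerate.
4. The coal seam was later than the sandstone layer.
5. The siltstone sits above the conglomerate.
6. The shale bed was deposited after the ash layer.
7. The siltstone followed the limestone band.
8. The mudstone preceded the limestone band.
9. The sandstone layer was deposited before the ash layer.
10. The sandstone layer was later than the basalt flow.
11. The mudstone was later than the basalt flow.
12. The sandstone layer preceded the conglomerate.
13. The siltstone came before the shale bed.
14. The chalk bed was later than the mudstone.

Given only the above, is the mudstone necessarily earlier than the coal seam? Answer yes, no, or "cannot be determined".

No chain of stated constraints runs from the mudstone to the coal seam, and none runs from the coal seam to the mudstone either.
So the relative order of the mudstone and the coal seam is not fixed by the given facts.

cannot be determined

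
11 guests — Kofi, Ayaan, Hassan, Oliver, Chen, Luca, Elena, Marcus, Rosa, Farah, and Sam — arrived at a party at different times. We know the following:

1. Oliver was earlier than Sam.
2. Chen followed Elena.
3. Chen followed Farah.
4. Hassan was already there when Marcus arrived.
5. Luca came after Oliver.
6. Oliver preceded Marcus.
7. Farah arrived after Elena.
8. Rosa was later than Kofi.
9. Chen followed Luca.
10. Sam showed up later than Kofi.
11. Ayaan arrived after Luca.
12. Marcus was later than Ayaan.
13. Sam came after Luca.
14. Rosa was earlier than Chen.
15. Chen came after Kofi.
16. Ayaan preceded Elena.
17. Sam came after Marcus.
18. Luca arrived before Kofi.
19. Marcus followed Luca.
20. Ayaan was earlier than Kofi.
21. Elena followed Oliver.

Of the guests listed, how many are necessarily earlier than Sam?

Directly stated before Sam: Kofi, Luca, Marcus, and Oliver.
Ayaan reaches Sam via Ayaan → Kofi → Sam.
Hassan reaches Sam via Hassan → Marcus → Sam.
No chain forces Rosa (or any of the others) ahead of Sam.
That's Ayaan, Hassan, Kofi, Luca, Marcus, and Oliver — 6 in all.

6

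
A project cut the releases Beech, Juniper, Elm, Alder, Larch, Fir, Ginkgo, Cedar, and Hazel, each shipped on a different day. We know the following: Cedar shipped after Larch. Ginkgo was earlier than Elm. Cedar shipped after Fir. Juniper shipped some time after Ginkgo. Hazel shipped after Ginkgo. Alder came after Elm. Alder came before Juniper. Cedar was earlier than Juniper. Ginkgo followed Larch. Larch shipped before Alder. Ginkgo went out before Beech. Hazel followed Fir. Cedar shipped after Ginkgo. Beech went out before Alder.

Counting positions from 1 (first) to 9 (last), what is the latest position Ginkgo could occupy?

3

Ginkgo must come before Alder, Beech, Cedar, Elm, Hazel, and Juniper — 6 releases forced after it.
Everything else can be placed before Ginkgo in some valid order, so Ginkgo can sit as late as position 9 − 6 = 3.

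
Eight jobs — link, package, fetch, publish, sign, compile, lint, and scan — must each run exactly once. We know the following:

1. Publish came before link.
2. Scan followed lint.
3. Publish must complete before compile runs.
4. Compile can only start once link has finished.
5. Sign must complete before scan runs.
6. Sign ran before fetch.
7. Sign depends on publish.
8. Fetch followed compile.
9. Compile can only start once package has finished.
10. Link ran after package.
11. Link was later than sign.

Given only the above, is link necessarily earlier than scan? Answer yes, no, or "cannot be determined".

No chain of stated constraints runs from link to scan, and none runs from scan to link either.
So the relative order of link and scan is not fixed by the given facts.

cannot be determined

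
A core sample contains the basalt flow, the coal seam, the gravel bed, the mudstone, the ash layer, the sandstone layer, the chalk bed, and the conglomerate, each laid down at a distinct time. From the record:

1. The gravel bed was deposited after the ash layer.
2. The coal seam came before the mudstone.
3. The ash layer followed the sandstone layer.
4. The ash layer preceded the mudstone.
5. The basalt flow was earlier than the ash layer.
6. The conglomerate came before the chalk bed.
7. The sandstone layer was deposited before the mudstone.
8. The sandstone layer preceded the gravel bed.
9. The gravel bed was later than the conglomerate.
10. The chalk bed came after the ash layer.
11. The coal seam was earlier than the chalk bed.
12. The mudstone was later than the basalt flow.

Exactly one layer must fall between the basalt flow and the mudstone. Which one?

the ash layer

Tracing the constraints gives the basalt flow → the ash layer → the mudstone, so the ash layer sits after the basalt flow and before the mudstone.
No other layer is forced both after the basalt flow and before the mudstone.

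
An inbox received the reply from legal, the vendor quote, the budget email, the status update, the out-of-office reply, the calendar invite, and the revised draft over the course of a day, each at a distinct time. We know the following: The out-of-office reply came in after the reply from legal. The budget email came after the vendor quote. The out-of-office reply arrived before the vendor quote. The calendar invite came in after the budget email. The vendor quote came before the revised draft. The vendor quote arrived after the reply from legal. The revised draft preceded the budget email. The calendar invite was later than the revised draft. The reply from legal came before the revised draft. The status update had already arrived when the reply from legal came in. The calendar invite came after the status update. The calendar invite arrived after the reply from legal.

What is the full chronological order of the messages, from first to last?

The constraints fix every adjacent pair, so only one ordering works:
the status update → the reply from legal → the out-of-office reply → the vendor quote → the revised draft → the budget email → the calendar invite.

the status update, the reply from legal, the out-of-office reply, the vendor quote, the revised draft, the budget email, the calendar invite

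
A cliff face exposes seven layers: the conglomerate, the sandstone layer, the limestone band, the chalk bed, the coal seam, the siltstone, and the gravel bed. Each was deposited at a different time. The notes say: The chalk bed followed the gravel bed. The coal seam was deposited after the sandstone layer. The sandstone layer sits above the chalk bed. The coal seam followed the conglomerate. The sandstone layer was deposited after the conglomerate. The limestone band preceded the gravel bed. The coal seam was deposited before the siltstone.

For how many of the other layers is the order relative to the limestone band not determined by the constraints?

1

Forced after the limestone band: the chalk bed, the coal seam, the gravel bed, the sandstone layer, and the siltstone.
That leaves the conglomerate with no forced order relative to the limestone band — 1.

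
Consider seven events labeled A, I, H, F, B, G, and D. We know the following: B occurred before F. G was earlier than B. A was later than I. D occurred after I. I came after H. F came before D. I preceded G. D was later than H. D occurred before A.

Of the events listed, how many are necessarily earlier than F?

4

Directly stated before F: B.
G reaches F via G → B → F.
H reaches F via H → I → G → B → F.
I reaches F via I → G → B → F.
That's B, G, H, and I — 4 in all.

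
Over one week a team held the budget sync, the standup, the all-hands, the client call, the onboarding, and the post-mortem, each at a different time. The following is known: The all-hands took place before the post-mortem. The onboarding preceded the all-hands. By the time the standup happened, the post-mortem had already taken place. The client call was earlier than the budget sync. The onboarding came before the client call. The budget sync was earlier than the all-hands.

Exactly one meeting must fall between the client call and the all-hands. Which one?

Tracing the constraints gives the client call → the budget sync → the all-hands, so the budget sync sits after the client call and before the all-hands.
No other meeting is forced both after the client call and before the all-hands.

the budget sync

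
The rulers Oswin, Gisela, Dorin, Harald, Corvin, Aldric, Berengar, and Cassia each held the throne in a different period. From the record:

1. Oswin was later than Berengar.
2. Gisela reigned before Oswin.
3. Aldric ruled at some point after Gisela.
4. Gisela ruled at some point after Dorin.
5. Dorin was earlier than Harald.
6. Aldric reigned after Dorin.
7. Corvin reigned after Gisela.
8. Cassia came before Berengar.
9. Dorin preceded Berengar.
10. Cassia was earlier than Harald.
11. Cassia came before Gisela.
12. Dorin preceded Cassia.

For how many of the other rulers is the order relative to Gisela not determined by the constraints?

2

Forced before Gisela: Cassia and Dorin; forced after Gisela: Aldric, Corvin, and Oswin.
That leaves Berengar and Harald with no forced order relative to Gisela — 2.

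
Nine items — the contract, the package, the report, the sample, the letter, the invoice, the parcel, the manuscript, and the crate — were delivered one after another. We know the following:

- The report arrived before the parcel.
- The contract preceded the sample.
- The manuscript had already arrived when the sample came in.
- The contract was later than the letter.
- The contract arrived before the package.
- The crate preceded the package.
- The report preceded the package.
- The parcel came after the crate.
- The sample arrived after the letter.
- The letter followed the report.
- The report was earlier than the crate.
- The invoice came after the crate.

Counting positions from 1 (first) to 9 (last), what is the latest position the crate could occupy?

The crate must come before the invoice, the package, and the parcel — 3 items forced after it.
Everything else can be placed before the crate in some valid order, so the crate can sit as late as position 9 − 3 = 6.

6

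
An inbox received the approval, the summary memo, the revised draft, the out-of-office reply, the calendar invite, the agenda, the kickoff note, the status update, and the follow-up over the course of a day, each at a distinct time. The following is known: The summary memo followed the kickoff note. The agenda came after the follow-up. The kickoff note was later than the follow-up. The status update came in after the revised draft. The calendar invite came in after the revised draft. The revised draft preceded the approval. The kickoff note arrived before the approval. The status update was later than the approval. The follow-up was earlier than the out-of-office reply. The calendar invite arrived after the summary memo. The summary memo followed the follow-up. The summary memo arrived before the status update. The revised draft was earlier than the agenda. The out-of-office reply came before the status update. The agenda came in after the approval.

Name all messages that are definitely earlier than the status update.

Directly stated before the status update: the approval, the out-of-office reply, the revised draft, and the summary memo.
The follow-up reaches the status update via the follow-up → the summary memo → the status update.
The kickoff note reaches the status update via the kickoff note → the summary memo → the status update.
No chain forces the calendar invite (or any of the others) ahead of the status update.

the approval, the follow-up, the kickoff note, the out-of-office reply, the revised draft, the summary memo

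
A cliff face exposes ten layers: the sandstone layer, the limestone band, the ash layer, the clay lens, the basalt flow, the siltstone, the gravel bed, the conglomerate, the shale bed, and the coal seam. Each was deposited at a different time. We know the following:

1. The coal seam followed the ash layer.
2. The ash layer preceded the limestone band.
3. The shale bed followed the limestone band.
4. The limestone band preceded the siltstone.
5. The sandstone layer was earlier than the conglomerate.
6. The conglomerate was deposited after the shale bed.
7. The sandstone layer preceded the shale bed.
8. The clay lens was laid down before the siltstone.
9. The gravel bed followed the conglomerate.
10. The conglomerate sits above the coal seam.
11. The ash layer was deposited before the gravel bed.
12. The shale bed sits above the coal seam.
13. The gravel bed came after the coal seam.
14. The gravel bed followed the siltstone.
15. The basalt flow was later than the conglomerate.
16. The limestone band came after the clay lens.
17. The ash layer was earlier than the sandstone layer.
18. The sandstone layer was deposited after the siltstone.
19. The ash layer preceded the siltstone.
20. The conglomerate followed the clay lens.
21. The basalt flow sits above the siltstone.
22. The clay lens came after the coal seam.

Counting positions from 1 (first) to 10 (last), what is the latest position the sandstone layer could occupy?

6

The sandstone layer must come before the basalt flow, the conglomerate, the gravel bed, and the shale bed — 4 layers forced after it.
Everything else can be placed before the sandstone layer in some valid order, so the sandstone layer can sit as late as position 10 − 4 = 6.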